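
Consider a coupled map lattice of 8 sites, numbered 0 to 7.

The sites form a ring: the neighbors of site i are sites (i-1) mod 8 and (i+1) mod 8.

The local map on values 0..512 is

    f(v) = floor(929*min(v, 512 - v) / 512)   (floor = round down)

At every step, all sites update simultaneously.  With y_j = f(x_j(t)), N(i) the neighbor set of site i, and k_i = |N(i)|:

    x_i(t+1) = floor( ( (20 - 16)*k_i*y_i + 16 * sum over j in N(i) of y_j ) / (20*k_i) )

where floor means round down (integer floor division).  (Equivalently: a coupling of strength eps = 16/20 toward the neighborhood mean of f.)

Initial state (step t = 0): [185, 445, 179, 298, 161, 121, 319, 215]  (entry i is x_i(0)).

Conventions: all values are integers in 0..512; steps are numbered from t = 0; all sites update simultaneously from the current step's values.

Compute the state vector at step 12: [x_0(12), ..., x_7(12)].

Simulating step by step:
t=0: [185, 445, 179, 298, 161, 121, 319, 215]
t=1: [271, 287, 268, 324, 301, 300, 313, 352]
t=2: [366, 433, 388, 397, 366, 374, 341, 377]
t=3: [207, 223, 185, 236, 236, 279, 259, 278]
t=4: [406, 364, 399, 390, 425, 439, 430, 418]
t=5: [213, 212, 236, 189, 172, 148, 150, 170]
t=6: [354, 402, 376, 364, 306, 287, 284, 324]
t=7: [273, 252, 236, 301, 345, 396, 382, 347]
t=8: [389, 435, 421, 368, 297, 257, 250, 327]
t=9: [234, 183, 193, 274, 367, 429, 409, 337]
t=10: [344, 376, 375, 331, 285, 209, 224, 307]
t=11: [307, 270, 279, 329, 365, 402, 381, 358]
t=12: [361, 405, 392, 341, 265, 241, 238, 299]

Answer: [361, 405, 392, 341, 265, 241, 238, 299]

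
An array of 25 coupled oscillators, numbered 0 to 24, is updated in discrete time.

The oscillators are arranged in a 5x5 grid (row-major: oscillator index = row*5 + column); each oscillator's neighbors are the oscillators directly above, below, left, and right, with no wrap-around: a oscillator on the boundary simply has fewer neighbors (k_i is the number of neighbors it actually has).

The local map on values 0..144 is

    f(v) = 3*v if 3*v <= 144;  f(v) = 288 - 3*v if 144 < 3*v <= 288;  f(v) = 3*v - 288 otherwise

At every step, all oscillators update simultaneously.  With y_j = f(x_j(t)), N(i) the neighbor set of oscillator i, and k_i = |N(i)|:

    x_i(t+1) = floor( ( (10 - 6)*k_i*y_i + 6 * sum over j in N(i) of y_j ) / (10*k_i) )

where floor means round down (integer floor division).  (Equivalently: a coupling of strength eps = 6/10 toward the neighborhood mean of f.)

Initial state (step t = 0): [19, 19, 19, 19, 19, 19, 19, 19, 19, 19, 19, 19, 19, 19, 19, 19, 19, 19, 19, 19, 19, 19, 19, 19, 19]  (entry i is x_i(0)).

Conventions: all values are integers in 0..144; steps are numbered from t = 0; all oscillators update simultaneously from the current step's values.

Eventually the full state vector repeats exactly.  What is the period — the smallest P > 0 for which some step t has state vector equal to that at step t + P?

Simulating step by step:
t=0: [19, 19, 19, 19, 19, 19, 19, 19, 19, 19, 19, 19, 19, 19, 19, 19, 19, 19, 19, 19, 19, 19, 19, 19, 19]
t=1: [57, 57, 57, 57, 57, 57, 57, 57, 57, 57, 57, 57, 57, 57, 57, 57, 57, 57, 57, 57, 57, 57, 57, 57, 57]
t=2: [117, 117, 117, 117, 117, 117, 117, 117, 117, 117, 117, 117, 117, 117, 117, 117, 117, 117, 117, 117, 117, 117, 117, 117, 117]
t=3: [63, 63, 63, 63, 63, 63, 63, 63, 63, 63, 63, 63, 63, 63, 63, 63, 63, 63, 63, 63, 63, 63, 63, 63, 63]
t=4: [99, 99, 99, 99, 99, 99, 99, 99, 99, 99, 99, 99, 99, 99, 99, 99, 99, 99, 99, 99, 99, 99, 99, 99, 99]
t=5: [9, 9, 9, 9, 9, 9, 9, 9, 9, 9, 9, 9, 9, 9, 9, 9, 9, 9, 9, 9, 9, 9, 9, 9, 9]
t=6: [27, 27, 27, 27, 27, 27, 27, 27, 27, 27, 27, 27, 27, 27, 27, 27, 27, 27, 27, 27, 27, 27, 27, 27, 27]
t=7: [81, 81, 81, 81, 81, 81, 81, 81, 81, 81, 81, 81, 81, 81, 81, 81, 81, 81, 81, 81, 81, 81, 81, 81, 81]
t=8: [45, 45, 45, 45, 45, 45, 45, 45, 45, 45, 45, 45, 45, 45, 45, 45, 45, 45, 45, 45, 45, 45, 45, 45, 45]
t=9: [135, 135, 135, 135, 135, 135, 135, 135, 135, 135, 135, 135, 135, 135, 135, 135, 135, 135, 135, 135, 135, 135, 135, 135, 135]
t=10: [117, 117, 117, 117, 117, 117, 117, 117, 117, 117, 117, 117, 117, 117, 117, 117, 117, 117, 117, 117, 117, 117, 117, 117, 117]

Answer: 8
Key observation: The state at step 2, [117, 117, 117, 117, 117, 117, 117, 117, 117, 117, 117, 117, 117, 117, 117, 117, 117, 117, 117, 117, 117, 117, 117, 117, 117], reappears at step 10 — and no state repeats earlier — so the cycle the system enters has period 8.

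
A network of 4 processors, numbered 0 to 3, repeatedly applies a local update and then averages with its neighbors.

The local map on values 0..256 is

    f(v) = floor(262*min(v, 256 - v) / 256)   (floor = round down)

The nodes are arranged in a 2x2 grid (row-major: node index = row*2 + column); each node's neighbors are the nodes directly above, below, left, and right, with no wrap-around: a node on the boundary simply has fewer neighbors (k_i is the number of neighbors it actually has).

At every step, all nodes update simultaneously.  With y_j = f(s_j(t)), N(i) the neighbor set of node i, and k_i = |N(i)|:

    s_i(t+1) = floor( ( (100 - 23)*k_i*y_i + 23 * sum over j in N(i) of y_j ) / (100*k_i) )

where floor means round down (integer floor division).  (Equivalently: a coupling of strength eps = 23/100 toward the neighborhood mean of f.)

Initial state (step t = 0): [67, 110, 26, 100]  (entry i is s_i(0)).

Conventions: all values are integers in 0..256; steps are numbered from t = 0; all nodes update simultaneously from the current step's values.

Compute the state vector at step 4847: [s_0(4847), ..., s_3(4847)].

Simulating step by step:
t=0: [67, 110, 26, 100]
t=1: [68, 105, 39, 94]
t=2: [69, 101, 49, 90]
t=3: [71, 97, 57, 88]
t=4: [73, 94, 63, 87]
t=5: [75, 92, 68, 86]
t=6: [77, 91, 71, 86]
t=7: [79, 90, 74, 86]
t=8: [80, 90, 77, 86]
t=9: [81, 90, 79, 87]
t=10: [82, 90, 81, 88]
t=11: [83, 90, 83, 89]
t=12: [84, 90, 84, 90]
t=13: [85, 91, 85, 91]
t=14: [86, 92, 86, 92]
t=15: [88, 93, 88, 93]
t=16: [90, 94, 90, 94]
t=17: [92, 95, 92, 95]
t=18: [94, 96, 94, 96]
t=19: [96, 97, 96, 97]
t=20: [98, 98, 98, 98]
t=21: [100, 100, 100, 100]
t=22: [102, 102, 102, 102]
t=23: [104, 104, 104, 104]
t=24: [106, 106, 106, 106]
t=25: [108, 108, 108, 108]
t=26: [110, 110, 110, 110]
t=27: [112, 112, 112, 112]
t=28: [114, 114, 114, 114]
t=29: [116, 116, 116, 116]
t=30: [118, 118, 118, 118]
t=31: [120, 120, 120, 120]
t=32: [122, 122, 122, 122]
t=33: [124, 124, 124, 124]
t=34: [126, 126, 126, 126]
t=35: [128, 128, 128, 128]
t=36: [131, 131, 131, 131]
t=37: [127, 127, 127, 127]
t=38: [129, 129, 129, 129]
t=39: [129, 129, 129, 129]

Answer: [129, 129, 129, 129]
Key observation: The state at step 38, [129, 129, 129, 129], reappears at step 39: the system is in a cycle of period 1 from step 38 on.  Therefore the state at step 4847 equals the state at step 38 + ((4847 - 38) mod 1) = 38, which is [129, 129, 129, 129].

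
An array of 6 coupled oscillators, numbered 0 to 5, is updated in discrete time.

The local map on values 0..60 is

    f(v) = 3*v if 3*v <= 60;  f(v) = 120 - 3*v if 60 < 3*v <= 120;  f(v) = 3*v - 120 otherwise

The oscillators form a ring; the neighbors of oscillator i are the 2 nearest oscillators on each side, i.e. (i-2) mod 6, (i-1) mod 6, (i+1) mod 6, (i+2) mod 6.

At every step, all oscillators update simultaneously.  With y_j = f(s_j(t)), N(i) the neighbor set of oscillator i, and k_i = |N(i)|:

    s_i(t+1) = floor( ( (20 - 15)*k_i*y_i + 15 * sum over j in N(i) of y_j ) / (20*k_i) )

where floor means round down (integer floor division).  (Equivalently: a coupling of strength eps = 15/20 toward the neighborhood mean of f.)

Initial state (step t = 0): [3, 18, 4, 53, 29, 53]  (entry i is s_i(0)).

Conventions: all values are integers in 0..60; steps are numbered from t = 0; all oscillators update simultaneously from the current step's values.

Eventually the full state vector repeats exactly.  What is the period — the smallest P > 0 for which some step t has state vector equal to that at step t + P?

Simulating step by step:
t=0: [3, 18, 4, 53, 29, 53]
t=1: [28, 32, 28, 35, 26, 35]
t=2: [30, 25, 30, 25, 29, 25]
t=3: [36, 39, 36, 39, 36, 39]
t=4: [8, 6, 8, 6, 8, 6]
t=5: [21, 20, 21, 20, 21, 20]
t=6: [58, 58, 58, 58, 58, 58]
t=7: [54, 54, 54, 54, 54, 54]
t=8: [42, 42, 42, 42, 42, 42]
t=9: [6, 6, 6, 6, 6, 6]
t=10: [18, 18, 18, 18, 18, 18]
t=11: [54, 54, 54, 54, 54, 54]

Answer: 4
Key observation: The state at step 7, [54, 54, 54, 54, 54, 54], reappears at step 11 — and no state repeats earlier — so the cycle the system enters has period 4.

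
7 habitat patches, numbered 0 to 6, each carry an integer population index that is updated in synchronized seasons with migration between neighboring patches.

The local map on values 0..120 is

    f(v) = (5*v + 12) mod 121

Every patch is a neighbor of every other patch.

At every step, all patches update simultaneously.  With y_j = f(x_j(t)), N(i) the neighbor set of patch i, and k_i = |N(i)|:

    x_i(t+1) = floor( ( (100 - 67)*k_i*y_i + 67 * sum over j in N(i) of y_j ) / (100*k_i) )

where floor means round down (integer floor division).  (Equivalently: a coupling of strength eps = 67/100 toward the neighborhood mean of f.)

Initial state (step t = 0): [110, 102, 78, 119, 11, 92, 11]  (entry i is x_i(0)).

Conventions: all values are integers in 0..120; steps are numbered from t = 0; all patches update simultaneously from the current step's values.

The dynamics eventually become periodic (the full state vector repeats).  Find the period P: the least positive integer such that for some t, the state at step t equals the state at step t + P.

Answer: 2
Key observation: The state at step 69, [38, 54, 54, 40, 38, 40, 38], reappears at step 71 — and no state repeats earlier — so the cycle the system enters has period 2.

Derivation:
t=0: [110, 102, 78, 119, 11, 92, 11]
t=1: [61, 52, 53, 45, 59, 68, 59]
t=2: [71, 61, 63, 80, 69, 79, 69]
t=3: [55, 70, 72, 65, 79, 63, 79]
t=4: [59, 75, 51, 70, 58, 67, 58]
t=5: [65, 56, 56, 77, 64, 74, 64]
t=6: [68, 58, 58, 55, 67, 51, 67]
t=7: [80, 70, 70, 66, 79, 62, 79]
t=8: [72, 88, 88, 84, 71, 79, 71]
t=9: [36, 53, 53, 49, 35, 44, 35]
t=10: [60, 52, 52, 47, 58, 68, 58]
t=11: [56, 47, 47, 41, 53, 64, 53]
t=12: [46, 36, 36, 56, 42, 54, 42]
t=13: [48, 63, 63, 59, 70, 57, 70]
t=14: [62, 78, 78, 74, 86, 72, 86]
t=15: [55, 46, 46, 42, 55, 40, 55]
t=16: [46, 36, 36, 58, 46, 56, 46]
t=17: [28, 43, 43, 41, 28, 39, 28]
t=18: [61, 77, 77, 75, 61, 73, 61]
t=19: [53, 44, 44, 42, 53, 40, 53]
t=20: [65, 82, 82, 80, 65, 77, 65]
t=21: [75, 67, 67, 64, 75, 61, 75]
t=22: [55, 72, 72, 69, 55, 66, 55]
t=23: [50, 43, 43, 66, 50, 62, 50]
t=24: [54, 73, 73, 72, 54, 67, 54]
t=25: [37, 32, 32, 31, 37, 52, 37]
t=26: [61, 56, 56, 55, 61, 51, 61]
t=27: [60, 55, 55, 53, 60, 49, 60]
t=28: [54, 48, 48, 46, 54, 42, 54]
t=29: [35, 29, 29, 26, 35, 48, 35]
t=30: [48, 41, 41, 38, 48, 35, 48]
t=31: [43, 62, 62, 58, 43, 55, 43]
t=32: [88, 82, 82, 78, 88, 74, 88]
t=33: [68, 62, 62, 57, 68, 53, 68]
t=34: [88, 82, 82, 76, 88, 72, 88]
t=35: [66, 60, 60, 53, 66, 49, 66]
t=36: [76, 70, 70, 62, 76, 57, 76]
t=37: [57, 77, 77, 69, 57, 63, 57]
t=38: [60, 55, 55, 73, 60, 66, 60]
t=39: [61, 56, 56, 49, 61, 68, 61]
t=40: [66, 61, 61, 53, 66, 74, 66]
t=41: [78, 72, 72, 63, 78, 60, 78]
t=42: [40, 34, 34, 50, 40, 47, 40]
t=43: [66, 60, 60, 51, 66, 47, 66]
t=44: [74, 67, 67, 57, 74, 53, 74]
t=45: [44, 62, 62, 51, 44, 47, 44]
t=46: [82, 75, 75, 63, 82, 59, 82]
t=47: [54, 47, 47, 60, 54, 56, 54]
t=48: [36, 29, 29, 43, 36, 38, 36]
t=49: [68, 60, 60, 75, 68, 70, 68]
t=50: [92, 83, 83, 73, 92, 94, 92]
t=51: [89, 79, 79, 68, 89, 91, 89]
t=52: [85, 74, 74, 89, 85, 87, 85]
t=53: [65, 53, 53, 69, 65, 67, 65]
t=54: [84, 71, 71, 89, 84, 87, 84]
t=55: [58, 44, 44, 64, 58, 62, 58]
t=56: [76, 88, 88, 83, 76, 81, 76]
t=57: [49, 62, 62, 56, 49, 54, 49]
t=58: [36, 50, 50, 43, 36, 41, 36]
t=59: [66, 55, 55, 73, 66, 71, 66]
t=60: [67, 55, 55, 48, 67, 46, 67]
t=61: [69, 56, 56, 48, 69, 46, 69]
t=62: [75, 61, 61, 52, 75, 50, 75]
t=63: [35, 46, 46, 36, 35, 34, 35]
t=64: [51, 36, 36, 52, 51, 50, 51]
t=65: [35, 45, 45, 36, 35, 34, 35]
t=66: [77, 88, 88, 78, 77, 76, 77]
t=67: [46, 58, 58, 47, 46, 45, 46]
t=68: [26, 40, 40, 28, 26, 52, 26]
t=69: [38, 54, 54, 40, 38, 40, 38]
t=70: [74, 65, 65, 76, 74, 76, 74]
t=71: [38, 54, 54, 40, 38, 40, 38]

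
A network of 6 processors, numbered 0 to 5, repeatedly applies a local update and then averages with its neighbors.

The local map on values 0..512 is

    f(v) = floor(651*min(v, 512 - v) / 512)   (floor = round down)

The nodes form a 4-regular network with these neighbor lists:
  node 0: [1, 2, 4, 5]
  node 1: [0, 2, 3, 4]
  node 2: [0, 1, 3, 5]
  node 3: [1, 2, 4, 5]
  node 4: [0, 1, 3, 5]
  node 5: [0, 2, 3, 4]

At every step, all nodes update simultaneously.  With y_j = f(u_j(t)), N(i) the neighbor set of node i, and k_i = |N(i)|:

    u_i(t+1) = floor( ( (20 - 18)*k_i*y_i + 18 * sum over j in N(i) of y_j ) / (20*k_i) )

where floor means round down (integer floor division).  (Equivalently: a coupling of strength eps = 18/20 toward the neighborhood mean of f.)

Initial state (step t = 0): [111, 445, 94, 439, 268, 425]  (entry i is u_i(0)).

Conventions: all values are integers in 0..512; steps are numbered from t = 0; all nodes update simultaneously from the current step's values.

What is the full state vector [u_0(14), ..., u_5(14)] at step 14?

Answer: [314, 314, 314, 314, 314, 314]

Derivation:
t=0: [111, 445, 94, 439, 268, 425]
t=1: [154, 157, 108, 149, 127, 159]
t=2: [176, 173, 190, 176, 192, 173]
t=3: [229, 231, 223, 229, 223, 231]
t=4: [288, 287, 291, 288, 291, 287]
t=5: [283, 282, 284, 283, 284, 282]
t=6: [290, 290, 291, 290, 291, 290]
t=7: [281, 281, 281, 281, 281, 281]
t=8: [293, 293, 293, 293, 293, 293]
t=9: [278, 278, 278, 278, 278, 278]
t=10: [297, 297, 297, 297, 297, 297]
t=11: [273, 273, 273, 273, 273, 273]
t=12: [303, 303, 303, 303, 303, 303]
t=13: [265, 265, 265, 265, 265, 265]
t=14: [314, 314, 314, 314, 314, 314]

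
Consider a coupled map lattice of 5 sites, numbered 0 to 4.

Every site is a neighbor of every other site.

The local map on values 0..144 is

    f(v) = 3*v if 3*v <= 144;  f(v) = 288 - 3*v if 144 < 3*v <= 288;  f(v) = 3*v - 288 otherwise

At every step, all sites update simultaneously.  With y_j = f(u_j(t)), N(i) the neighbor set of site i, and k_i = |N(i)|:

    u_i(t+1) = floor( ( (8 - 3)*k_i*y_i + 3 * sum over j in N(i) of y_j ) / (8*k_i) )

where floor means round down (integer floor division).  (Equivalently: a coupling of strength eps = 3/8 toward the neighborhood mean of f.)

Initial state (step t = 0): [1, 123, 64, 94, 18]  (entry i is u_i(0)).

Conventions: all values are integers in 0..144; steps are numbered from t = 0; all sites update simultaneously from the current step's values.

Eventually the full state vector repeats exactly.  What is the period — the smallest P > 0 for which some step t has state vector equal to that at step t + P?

Simulating step by step:
t=0: [1, 123, 64, 94, 18]
t=1: [24, 65, 73, 25, 51]
t=2: [79, 91, 78, 81, 113]
t=3: [47, 28, 48, 44, 47]
t=4: [135, 104, 136, 130, 135]
t=5: [107, 57, 108, 99, 107]
t=6: [38, 83, 40, 26, 38]
t=7: [104, 64, 107, 85, 104]
t=8: [32, 70, 37, 37, 32]
t=9: [97, 87, 105, 105, 97]
t=10: [9, 22, 22, 22, 9]
t=11: [37, 58, 58, 58, 37]
t=12: [111, 113, 113, 113, 111]
t=13: [46, 49, 49, 49, 46]
t=14: [138, 140, 140, 140, 138]
t=15: [127, 130, 130, 130, 127]
t=16: [95, 100, 100, 100, 95]
t=17: [5, 10, 10, 10, 5]
t=18: [19, 27, 27, 27, 19]
t=19: [63, 76, 76, 76, 63]
t=20: [88, 67, 67, 67, 88]
t=21: [41, 75, 75, 75, 41]
t=22: [106, 74, 74, 74, 106]
t=23: [40, 59, 59, 59, 40]
t=24: [117, 112, 112, 112, 117]
t=25: [58, 50, 50, 50, 58]
t=26: [120, 133, 133, 133, 120]
t=27: [82, 103, 103, 103, 82]
t=28: [36, 24, 24, 24, 36]
t=29: [97, 78, 78, 78, 97]
t=30: [17, 44, 44, 44, 17]
t=31: [73, 116, 116, 116, 73]
t=32: [66, 61, 61, 61, 66]
t=33: [94, 102, 102, 102, 94]
t=34: [9, 15, 15, 15, 9]
t=35: [32, 41, 41, 41, 32]
t=36: [103, 117, 117, 117, 103]
t=37: [32, 55, 55, 55, 32]
t=38: [103, 117, 117, 117, 103]

Answer: 2
Key observation: The state at step 36, [103, 117, 117, 117, 103], reappears at step 38 — and no state repeats earlier — so the cycle the system enters has period 2.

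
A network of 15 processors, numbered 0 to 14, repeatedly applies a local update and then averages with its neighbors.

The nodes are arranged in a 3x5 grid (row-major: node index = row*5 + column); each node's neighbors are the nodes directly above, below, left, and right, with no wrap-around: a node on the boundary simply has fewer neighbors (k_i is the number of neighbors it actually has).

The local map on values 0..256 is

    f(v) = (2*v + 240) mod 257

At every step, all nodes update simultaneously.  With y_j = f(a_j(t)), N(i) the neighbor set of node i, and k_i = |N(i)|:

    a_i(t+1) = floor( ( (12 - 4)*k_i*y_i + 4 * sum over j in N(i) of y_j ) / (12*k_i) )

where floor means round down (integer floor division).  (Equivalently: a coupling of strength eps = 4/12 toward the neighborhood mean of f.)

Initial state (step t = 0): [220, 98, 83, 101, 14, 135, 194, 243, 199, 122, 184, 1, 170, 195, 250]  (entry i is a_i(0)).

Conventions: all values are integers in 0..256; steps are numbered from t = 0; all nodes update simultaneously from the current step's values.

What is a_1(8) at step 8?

Answer: a_1(8) = 108

Derivation:
t=0: [220, 98, 83, 101, 14, 135, 194, 243, 199, 122, 184, 1, 170, 195, 250]
t=1: [182, 167, 163, 154, 76, 210, 149, 179, 144, 191, 145, 191, 107, 123, 207]
t=2: [94, 58, 54, 45, 113, 111, 49, 79, 47, 104, 53, 98, 178, 191, 149]
t=3: [164, 104, 95, 90, 183, 174, 106, 121, 94, 161, 123, 147, 102, 92, 65]
t=4: [80, 174, 179, 157, 96, 102, 172, 210, 164, 73, 168, 81, 170, 163, 111]
t=5: [138, 82, 84, 61, 144, 155, 92, 120, 66, 134, 96, 118, 82, 70, 166]
t=6: [31, 133, 153, 101, 68, 62, 163, 197, 135, 188, 159, 200, 160, 117, 101]
t=7: [89, 180, 82, 168, 127, 87, 84, 111, 220, 129, 68, 99, 82, 198, 176]
t=8: [147, 108, 137, 102, 208, 152, 153, 187, 163, 214, 135, 167, 154, 124, 112]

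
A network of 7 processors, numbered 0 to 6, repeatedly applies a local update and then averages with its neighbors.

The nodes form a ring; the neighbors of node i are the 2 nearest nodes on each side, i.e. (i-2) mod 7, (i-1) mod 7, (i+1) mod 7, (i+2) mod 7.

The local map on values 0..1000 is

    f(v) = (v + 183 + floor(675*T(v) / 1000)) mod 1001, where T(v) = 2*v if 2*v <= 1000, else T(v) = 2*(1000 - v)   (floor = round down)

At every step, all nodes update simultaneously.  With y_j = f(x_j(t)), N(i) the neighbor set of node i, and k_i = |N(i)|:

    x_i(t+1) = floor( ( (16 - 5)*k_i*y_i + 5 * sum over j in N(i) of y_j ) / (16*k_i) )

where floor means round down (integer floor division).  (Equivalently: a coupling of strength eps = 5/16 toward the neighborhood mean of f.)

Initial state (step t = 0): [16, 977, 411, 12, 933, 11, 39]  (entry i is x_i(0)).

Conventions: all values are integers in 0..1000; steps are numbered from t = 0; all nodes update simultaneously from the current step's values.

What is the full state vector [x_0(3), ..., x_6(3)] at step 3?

Simulating step by step:
t=0: [16, 977, 411, 12, 933, 11, 39]
t=1: [215, 197, 165, 203, 206, 214, 252]
t=2: [681, 653, 599, 654, 668, 688, 742]
t=3: [294, 301, 314, 303, 297, 291, 279]

Answer: [294, 301, 314, 303, 297, 291, 279]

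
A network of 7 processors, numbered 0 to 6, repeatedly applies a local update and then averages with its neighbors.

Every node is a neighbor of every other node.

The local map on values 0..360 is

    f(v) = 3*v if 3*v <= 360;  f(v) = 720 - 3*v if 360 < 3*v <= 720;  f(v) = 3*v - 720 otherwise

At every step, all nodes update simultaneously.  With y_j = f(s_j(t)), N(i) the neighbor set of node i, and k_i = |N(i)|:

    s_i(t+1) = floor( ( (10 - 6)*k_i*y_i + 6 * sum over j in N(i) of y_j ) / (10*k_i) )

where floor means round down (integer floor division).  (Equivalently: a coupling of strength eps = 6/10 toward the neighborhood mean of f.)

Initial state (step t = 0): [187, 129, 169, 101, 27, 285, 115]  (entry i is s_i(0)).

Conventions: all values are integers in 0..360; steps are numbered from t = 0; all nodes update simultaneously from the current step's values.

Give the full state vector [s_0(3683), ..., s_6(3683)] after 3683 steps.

Simulating step by step:
t=0: [187, 129, 169, 101, 27, 285, 115]
t=1: [204, 256, 220, 247, 181, 197, 260]
t=2: [92, 74, 78, 66, 113, 99, 78]
t=3: [262, 246, 250, 239, 281, 269, 250]
t=4: [55, 41, 44, 36, 72, 61, 44]
t=5: [155, 142, 145, 138, 170, 160, 145]
t=6: [264, 275, 273, 279, 250, 259, 273]
t=7: [79, 89, 87, 93, 66, 75, 87]
t=8: [243, 252, 251, 256, 232, 240, 251]
t=9: [21, 29, 28, 32, 25, 18, 28]
t=10: [73, 80, 79, 83, 76, 70, 79]
t=11: [227, 234, 233, 236, 230, 225, 233]
t=12: [30, 24, 24, 22, 27, 32, 24]
t=13: [81, 76, 76, 74, 79, 83, 76]
t=14: [236, 231, 231, 230, 234, 238, 231]
t=15: [18, 22, 22, 23, 20, 16, 22]
t=16: [59, 62, 62, 63, 60, 57, 62]
t=17: [180, 183, 183, 184, 181, 178, 183]
t=18: [176, 173, 173, 172, 175, 178, 173]
t=19: [195, 198, 198, 199, 196, 193, 198]
t=20: [131, 128, 128, 127, 130, 133, 128]
t=21: [330, 333, 333, 334, 331, 328, 333]
t=22: [273, 276, 276, 277, 274, 271, 276]
t=23: [102, 105, 105, 106, 103, 100, 105]
t=24: [309, 312, 312, 313, 310, 307, 312]
t=25: [210, 213, 213, 214, 211, 208, 213]
t=26: [86, 83, 83, 82, 85, 88, 83]
t=27: [254, 251, 251, 250, 253, 256, 251]
t=28: [38, 35, 35, 34, 37, 40, 35]
t=29: [110, 107, 107, 106, 109, 112, 107]
t=30: [326, 323, 323, 322, 325, 328, 323]
t=31: [254, 251, 251, 250, 253, 256, 251]

Answer: [254, 251, 251, 250, 253, 256, 251]
Key observation: The state at step 27, [254, 251, 251, 250, 253, 256, 251], reappears at step 31: the system is in a cycle of period 4 from step 27 on.  Therefore the state at step 3683 equals the state at step 27 + ((3683 - 27) mod 4) = 27, which is [254, 251, 251, 250, 253, 256, 251].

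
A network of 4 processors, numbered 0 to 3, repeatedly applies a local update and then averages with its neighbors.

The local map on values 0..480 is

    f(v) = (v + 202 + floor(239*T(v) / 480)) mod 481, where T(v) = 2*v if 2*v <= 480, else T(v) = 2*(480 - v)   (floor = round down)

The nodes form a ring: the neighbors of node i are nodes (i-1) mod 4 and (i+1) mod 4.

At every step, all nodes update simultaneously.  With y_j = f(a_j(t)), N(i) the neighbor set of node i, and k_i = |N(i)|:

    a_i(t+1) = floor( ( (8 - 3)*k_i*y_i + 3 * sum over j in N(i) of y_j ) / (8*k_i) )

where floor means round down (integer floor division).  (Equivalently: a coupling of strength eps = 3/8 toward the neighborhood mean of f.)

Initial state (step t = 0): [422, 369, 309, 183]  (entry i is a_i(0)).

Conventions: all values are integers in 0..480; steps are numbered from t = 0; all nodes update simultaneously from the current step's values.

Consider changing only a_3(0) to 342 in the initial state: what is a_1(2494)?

Simulating step by step:
t=0: [422, 369, 309, 342]
t=1: [200, 200, 200, 200]
t=2: [120, 120, 120, 120]
t=3: [441, 441, 441, 441]
t=4: [200, 200, 200, 200]

Answer: a_1(2494) = 200
Key observation: The state at step 1, [200, 200, 200, 200], reappears at step 4: the system is in a cycle of period 3 from step 1 on.  Therefore the state at step 2494 equals the state at step 1 + ((2494 - 1) mod 3) = 1, which is [200, 200, 200, 200].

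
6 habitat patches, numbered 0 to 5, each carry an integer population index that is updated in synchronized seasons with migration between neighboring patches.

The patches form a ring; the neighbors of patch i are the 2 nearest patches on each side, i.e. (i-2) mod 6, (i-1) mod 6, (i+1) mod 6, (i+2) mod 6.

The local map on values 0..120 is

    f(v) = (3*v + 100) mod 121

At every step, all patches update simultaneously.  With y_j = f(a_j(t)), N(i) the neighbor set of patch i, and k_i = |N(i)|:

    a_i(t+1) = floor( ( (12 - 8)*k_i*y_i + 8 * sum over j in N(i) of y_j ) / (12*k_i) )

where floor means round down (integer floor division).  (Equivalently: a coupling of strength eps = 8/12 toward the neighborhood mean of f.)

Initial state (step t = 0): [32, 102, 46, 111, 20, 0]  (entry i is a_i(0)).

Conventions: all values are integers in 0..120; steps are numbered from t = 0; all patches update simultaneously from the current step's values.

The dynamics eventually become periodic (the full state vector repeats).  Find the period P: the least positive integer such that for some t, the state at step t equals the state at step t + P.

Answer: 5
Key observation: The state at step 1, [74, 74, 76, 73, 73, 71], reappears at step 6 — and no state repeats earlier — so the cycle the system enters has period 5.

Derivation:
t=0: [32, 102, 46, 111, 20, 0]
t=1: [74, 74, 76, 73, 73, 71]
t=2: [79, 79, 81, 78, 78, 76]
t=3: [94, 94, 96, 93, 93, 91]
t=4: [18, 18, 20, 17, 17, 15]
t=5: [32, 32, 34, 31, 31, 29]
t=6: [74, 74, 76, 73, 73, 71]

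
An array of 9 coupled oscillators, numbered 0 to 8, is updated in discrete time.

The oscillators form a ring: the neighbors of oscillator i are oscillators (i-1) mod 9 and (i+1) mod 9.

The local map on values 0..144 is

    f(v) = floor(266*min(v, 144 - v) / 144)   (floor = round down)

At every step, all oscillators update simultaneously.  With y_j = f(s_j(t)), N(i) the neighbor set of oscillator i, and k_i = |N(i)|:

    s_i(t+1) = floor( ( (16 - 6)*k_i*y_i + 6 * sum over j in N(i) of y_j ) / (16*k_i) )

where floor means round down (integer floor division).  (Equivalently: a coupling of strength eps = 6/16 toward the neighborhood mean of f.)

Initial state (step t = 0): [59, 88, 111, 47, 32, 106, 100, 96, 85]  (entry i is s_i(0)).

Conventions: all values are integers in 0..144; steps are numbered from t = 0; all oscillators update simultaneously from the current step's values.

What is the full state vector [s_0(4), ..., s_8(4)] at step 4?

Answer: [52, 85, 84, 69, 66, 74, 95, 94, 57]

Derivation:
t=0: [59, 88, 111, 47, 32, 106, 100, 96, 85]
t=1: [107, 95, 72, 76, 66, 70, 80, 90, 104]
t=2: [73, 93, 123, 125, 123, 125, 116, 97, 76]
t=3: [122, 90, 47, 36, 36, 38, 54, 86, 118]
t=4: [52, 85, 84, 69, 66, 74, 95, 94, 57]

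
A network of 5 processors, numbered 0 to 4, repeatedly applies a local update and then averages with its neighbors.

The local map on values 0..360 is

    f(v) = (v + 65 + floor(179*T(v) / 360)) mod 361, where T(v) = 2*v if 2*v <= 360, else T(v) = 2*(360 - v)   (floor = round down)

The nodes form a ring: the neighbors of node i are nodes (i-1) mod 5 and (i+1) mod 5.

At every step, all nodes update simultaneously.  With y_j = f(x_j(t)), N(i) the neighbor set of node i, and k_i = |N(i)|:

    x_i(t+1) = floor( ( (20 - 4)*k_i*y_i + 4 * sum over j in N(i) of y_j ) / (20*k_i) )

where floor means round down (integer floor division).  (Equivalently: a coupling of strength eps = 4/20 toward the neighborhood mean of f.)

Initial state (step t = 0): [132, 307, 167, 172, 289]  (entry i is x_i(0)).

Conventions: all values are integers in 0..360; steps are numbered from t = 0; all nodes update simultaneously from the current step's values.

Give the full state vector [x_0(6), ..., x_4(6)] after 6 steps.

Answer: [105, 230, 83, 84, 236]

Derivation:
t=0: [132, 307, 167, 172, 289]
t=1: [275, 86, 40, 47, 87]
t=2: [97, 209, 154, 164, 212]
t=3: [219, 77, 18, 32, 79]
t=4: [94, 190, 114, 134, 196]
t=5: [214, 104, 273, 301, 108]
t=6: [105, 230, 83, 84, 236]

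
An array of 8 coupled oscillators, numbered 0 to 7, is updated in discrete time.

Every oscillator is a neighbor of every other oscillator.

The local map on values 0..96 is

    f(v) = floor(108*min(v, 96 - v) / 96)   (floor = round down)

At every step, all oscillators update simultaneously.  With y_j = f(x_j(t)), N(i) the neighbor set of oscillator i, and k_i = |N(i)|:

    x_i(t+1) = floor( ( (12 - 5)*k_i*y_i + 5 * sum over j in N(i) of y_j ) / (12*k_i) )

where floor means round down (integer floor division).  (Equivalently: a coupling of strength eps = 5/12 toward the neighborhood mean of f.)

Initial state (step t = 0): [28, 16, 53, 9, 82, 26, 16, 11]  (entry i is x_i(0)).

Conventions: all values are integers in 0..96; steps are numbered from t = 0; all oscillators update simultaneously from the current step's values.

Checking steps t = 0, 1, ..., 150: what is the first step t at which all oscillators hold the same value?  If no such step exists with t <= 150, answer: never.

Simulating step by step:
t=0: [28, 16, 53, 9, 82, 26, 16, 11]  (not all equal)
t=1: [27, 20, 35, 16, 18, 25, 20, 17]  (not all equal)
t=2: [27, 23, 32, 21, 22, 26, 23, 21]  (not all equal)
t=3: [28, 25, 31, 24, 25, 27, 25, 24]  (not all equal)
t=4: [30, 28, 31, 28, 28, 29, 28, 28]  (not all equal)
t=5: [32, 31, 32, 31, 31, 31, 31, 31]  (not all equal)
t=6: [35, 34, 35, 34, 34, 34, 34, 34]  (not all equal)
t=7: [38, 38, 38, 38, 38, 38, 38, 38]  (all equal)

Answer: 7
Key observation: Synchronization is absorbing here: once all oscillators are equal they stay equal, and step 7 is the first all-equal step.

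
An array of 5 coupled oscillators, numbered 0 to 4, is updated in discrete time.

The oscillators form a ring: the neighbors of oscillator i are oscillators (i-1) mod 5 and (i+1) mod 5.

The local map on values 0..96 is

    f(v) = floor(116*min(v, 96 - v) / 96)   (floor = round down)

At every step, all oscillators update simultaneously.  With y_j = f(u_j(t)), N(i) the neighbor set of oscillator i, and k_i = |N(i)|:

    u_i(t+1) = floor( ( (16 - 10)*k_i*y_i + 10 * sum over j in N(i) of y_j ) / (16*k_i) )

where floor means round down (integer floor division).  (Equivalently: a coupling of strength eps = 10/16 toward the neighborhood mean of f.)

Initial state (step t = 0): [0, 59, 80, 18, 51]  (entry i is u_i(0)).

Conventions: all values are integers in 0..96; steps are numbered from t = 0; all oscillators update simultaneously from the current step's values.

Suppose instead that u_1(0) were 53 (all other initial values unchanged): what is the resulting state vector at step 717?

Answer: [55, 55, 55, 55, 55]
Key observation: The state at step 7, [56, 56, 56, 56, 56], reappears at step 15: the system is in a cycle of period 8 from step 7 on.  Therefore the state at step 717 equals the state at step 7 + ((717 - 7) mod 8) = 13, which is [55, 55, 55, 55, 55].

Derivation:
t=0: [0, 53, 80, 18, 51]
t=1: [32, 25, 29, 30, 26]
t=2: [33, 34, 33, 34, 34]
t=3: [40, 39, 40, 40, 40]
t=4: [47, 47, 47, 48, 48]
t=5: [56, 56, 56, 57, 57]
t=6: [47, 48, 47, 47, 47]
t=7: [56, 56, 56, 56, 56]
t=8: [48, 48, 48, 48, 48]
t=9: [58, 58, 58, 58, 58]
t=10: [45, 45, 45, 45, 45]
t=11: [54, 54, 54, 54, 54]
t=12: [50, 50, 50, 50, 50]
t=13: [55, 55, 55, 55, 55]
t=14: [49, 49, 49, 49, 49]
t=15: [56, 56, 56, 56, 56]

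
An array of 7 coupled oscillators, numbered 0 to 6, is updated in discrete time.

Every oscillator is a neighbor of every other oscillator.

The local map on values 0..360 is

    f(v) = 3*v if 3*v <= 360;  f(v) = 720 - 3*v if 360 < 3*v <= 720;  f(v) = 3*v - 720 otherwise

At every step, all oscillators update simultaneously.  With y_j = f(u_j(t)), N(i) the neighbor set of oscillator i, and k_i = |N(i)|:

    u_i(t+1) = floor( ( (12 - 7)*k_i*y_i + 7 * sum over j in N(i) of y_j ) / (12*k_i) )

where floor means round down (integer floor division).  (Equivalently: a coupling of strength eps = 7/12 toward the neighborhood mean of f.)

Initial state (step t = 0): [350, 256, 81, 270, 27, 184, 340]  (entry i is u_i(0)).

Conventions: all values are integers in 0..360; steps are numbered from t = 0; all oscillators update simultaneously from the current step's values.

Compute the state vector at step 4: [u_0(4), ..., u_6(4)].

Simulating step by step:
t=0: [350, 256, 81, 270, 27, 184, 340]
t=1: [227, 137, 200, 151, 148, 176, 218]
t=2: [135, 222, 161, 208, 211, 184, 144]
t=3: [221, 138, 196, 151, 148, 174, 213]
t=4: [146, 225, 170, 213, 216, 191, 153]

Answer: [146, 225, 170, 213, 216, 191, 153]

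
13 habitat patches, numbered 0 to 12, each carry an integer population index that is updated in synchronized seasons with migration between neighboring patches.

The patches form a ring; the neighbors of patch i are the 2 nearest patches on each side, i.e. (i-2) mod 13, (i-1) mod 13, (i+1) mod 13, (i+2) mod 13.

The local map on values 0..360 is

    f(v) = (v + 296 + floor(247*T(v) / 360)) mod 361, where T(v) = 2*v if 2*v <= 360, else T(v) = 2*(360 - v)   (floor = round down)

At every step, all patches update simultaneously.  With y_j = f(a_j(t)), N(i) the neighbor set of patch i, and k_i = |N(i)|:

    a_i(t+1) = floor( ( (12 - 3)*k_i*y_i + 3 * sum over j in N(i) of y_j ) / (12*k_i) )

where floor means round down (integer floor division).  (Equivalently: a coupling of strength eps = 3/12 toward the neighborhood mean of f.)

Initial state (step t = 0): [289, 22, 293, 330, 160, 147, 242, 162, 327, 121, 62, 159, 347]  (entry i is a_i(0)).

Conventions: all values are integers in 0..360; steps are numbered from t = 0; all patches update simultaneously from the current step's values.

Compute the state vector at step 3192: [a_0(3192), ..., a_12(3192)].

Answer: [312, 312, 312, 312, 312, 312, 312, 312, 312, 312, 312, 312, 312]
Key observation: The state at step 5, [312, 312, 312, 312, 312, 312, 312, 312, 312, 312, 312, 312, 312], reappears at step 6: the system is in a cycle of period 1 from step 5 on.  Therefore the state at step 3192 equals the state at step 5 + ((3192 - 5) mod 1) = 5, which is [312, 312, 312, 312, 312, 312, 312, 312, 312, 312, 312, 312, 312].

Derivation:
t=0: [289, 22, 293, 330, 160, 147, 242, 162, 327, 121, 62, 159, 347]
t=1: [320, 338, 319, 308, 313, 292, 329, 311, 290, 230, 132, 291, 290]
t=2: [310, 305, 309, 313, 312, 317, 308, 315, 316, 332, 267, 316, 314]
t=3: [312, 314, 313, 312, 312, 311, 313, 310, 311, 307, 324, 311, 313]
t=4: [312, 312, 312, 312, 312, 312, 312, 313, 312, 313, 309, 312, 311]
t=5: [312, 312, 312, 312, 312, 312, 312, 312, 312, 312, 312, 312, 312]
t=6: [312, 312, 312, 312, 312, 312, 312, 312, 312, 312, 312, 312, 312]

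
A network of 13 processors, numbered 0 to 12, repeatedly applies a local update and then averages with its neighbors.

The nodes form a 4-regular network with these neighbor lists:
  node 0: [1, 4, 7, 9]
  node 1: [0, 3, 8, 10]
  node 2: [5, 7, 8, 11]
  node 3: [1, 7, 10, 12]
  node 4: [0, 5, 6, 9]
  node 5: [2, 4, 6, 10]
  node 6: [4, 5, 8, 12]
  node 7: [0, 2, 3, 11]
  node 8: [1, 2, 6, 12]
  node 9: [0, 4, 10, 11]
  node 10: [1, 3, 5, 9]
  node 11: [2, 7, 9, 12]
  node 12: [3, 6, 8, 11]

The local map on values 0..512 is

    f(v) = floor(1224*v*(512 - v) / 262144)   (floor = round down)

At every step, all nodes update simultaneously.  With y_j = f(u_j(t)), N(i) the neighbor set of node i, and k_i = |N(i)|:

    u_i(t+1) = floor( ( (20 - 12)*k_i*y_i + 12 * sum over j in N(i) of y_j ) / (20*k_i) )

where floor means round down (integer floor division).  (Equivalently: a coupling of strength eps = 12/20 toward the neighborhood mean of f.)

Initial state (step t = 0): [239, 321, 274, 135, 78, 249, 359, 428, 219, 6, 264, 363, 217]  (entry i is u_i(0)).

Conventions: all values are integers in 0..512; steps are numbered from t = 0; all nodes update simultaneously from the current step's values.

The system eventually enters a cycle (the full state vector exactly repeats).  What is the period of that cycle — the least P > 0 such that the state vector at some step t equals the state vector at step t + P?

Answer: 2
Key observation: The state at step 5, [298, 297, 297, 297, 298, 297, 297, 297, 297, 298, 297, 297, 297], reappears at step 7 — and no state repeats earlier — so the cycle the system enters has period 2.

Derivation:
t=0: [239, 321, 274, 135, 78, 249, 359, 428, 219, 6, 264, 363, 217]
t=1: [215, 286, 275, 253, 195, 275, 261, 231, 291, 158, 248, 218, 275]
t=2: [292, 301, 302, 303, 290, 301, 301, 302, 302, 282, 297, 295, 302]
t=3: [298, 296, 296, 295, 298, 296, 296, 296, 296, 300, 297, 297, 296]
t=4: [297, 297, 298, 298, 297, 297, 297, 297, 298, 296, 297, 297, 298]
t=5: [298, 297, 297, 297, 298, 297, 297, 297, 297, 298, 297, 297, 297]
t=6: [297, 297, 298, 298, 297, 297, 297, 297, 298, 297, 297, 297, 298]
t=7: [298, 297, 297, 297, 298, 297, 297, 297, 297, 298, 297, 297, 297]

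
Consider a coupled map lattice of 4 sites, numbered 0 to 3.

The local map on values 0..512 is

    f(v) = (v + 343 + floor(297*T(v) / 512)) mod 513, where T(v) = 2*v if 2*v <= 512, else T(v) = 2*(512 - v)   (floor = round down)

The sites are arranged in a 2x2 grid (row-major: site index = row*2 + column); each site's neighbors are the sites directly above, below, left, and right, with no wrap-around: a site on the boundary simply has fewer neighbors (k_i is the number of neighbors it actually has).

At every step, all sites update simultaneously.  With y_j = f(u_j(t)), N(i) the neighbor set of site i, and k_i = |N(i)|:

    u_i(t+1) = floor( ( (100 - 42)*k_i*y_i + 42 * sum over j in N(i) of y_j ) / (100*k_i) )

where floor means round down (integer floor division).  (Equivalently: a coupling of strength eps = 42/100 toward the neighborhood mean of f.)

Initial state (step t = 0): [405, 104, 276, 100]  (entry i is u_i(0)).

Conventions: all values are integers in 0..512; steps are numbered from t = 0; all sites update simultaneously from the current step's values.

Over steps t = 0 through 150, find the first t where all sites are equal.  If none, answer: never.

Simulating step by step:
t=0: [405, 104, 276, 100]  (not all equal)
t=1: [299, 116, 304, 117]  (not all equal)
t=2: [313, 142, 313, 143]  (not all equal)
t=3: [323, 186, 323, 186]  (not all equal)
t=4: [342, 260, 342, 260]  (not all equal)
t=5: [371, 379, 371, 379]  (not all equal)
t=6: [363, 363, 363, 363]  (all equal)

Answer: 6
Key observation: Synchronization is absorbing here: once all sites are equal they stay equal, and step 6 is the first all-equal step.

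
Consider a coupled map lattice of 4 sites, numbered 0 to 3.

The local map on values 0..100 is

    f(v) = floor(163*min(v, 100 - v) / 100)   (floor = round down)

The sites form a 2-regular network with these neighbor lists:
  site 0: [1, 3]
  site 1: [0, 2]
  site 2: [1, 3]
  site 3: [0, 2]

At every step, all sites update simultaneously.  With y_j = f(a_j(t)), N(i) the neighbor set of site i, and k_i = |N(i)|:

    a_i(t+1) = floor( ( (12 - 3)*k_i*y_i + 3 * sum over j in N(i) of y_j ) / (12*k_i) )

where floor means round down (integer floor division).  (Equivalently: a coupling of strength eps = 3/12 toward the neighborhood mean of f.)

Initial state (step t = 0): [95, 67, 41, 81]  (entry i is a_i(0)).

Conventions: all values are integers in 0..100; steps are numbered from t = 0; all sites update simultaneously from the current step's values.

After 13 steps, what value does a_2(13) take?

Simulating step by step:
t=0: [95, 67, 41, 81]
t=1: [16, 49, 59, 31]
t=2: [35, 70, 65, 49]
t=3: [58, 50, 58, 73]
t=4: [66, 77, 66, 50]
t=5: [56, 41, 56, 74]
t=6: [66, 67, 66, 49]
t=7: [57, 53, 57, 73]
t=8: [67, 74, 67, 50]
t=9: [55, 44, 55, 74]
t=10: [68, 71, 68, 49]
t=11: [54, 48, 54, 72]
t=12: [70, 77, 70, 52]
t=13: [50, 39, 50, 70]

Answer: a_2(13) = 50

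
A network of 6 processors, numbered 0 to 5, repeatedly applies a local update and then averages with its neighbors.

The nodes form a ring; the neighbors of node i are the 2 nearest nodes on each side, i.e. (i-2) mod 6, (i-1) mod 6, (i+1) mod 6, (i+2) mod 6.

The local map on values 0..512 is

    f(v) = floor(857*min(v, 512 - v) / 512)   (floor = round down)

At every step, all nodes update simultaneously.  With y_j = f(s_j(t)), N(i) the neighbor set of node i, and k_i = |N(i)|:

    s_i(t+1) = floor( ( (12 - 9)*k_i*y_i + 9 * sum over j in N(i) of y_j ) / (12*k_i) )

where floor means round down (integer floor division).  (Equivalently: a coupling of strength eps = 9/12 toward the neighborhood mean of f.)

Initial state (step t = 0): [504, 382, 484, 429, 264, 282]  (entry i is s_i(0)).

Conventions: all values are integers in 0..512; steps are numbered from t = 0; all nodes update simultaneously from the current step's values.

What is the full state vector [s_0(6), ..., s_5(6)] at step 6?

Simulating step by step:
t=0: [504, 382, 484, 429, 264, 282]
t=1: [202, 163, 158, 233, 212, 242]
t=2: [327, 329, 319, 340, 350, 355]
t=3: [295, 297, 300, 289, 289, 285]
t=4: [365, 365, 363, 367, 368, 370]
t=5: [243, 244, 245, 242, 242, 242]
t=6: [406, 406, 407, 406, 406, 405]

Answer: [406, 406, 407, 406, 406, 405]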